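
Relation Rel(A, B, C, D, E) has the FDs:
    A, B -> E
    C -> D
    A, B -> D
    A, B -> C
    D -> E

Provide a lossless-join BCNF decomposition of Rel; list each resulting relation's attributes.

Candidate key of the original relation: {A, B}.
In {A, B, C, D, E}, {C} is not a superkey ({C}⁺ restricted to this set is {C, D, E}), so split on C -> D, E into {C, D, E} and {A, B, C}.
In {C, D, E}, {D} is not a superkey ({D}⁺ restricted to this set is {D, E}), so split on D -> E into {D, E} and {C, D}.
{D, E} is in BCNF.
{C, D} is in BCNF.
{A, B, C} is in BCNF.

{A, B, C}; {C, D}; {D, E}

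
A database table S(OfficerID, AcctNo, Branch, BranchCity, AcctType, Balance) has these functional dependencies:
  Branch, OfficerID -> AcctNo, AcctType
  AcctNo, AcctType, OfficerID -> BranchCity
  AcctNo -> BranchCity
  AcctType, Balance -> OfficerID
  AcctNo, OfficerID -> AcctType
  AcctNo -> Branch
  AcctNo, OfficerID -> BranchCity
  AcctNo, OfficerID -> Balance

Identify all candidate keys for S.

Closure of {AcctNo, OfficerID} is {AcctNo, AcctType, Balance, Branch, BranchCity, OfficerID}, the whole schema; {AcctNo, OfficerID} is a candidate key.
Closure of {Branch, OfficerID} is {AcctNo, AcctType, Balance, Branch, BranchCity, OfficerID}, the whole schema; {Branch, OfficerID} is a candidate key.
Closure of {AcctNo, AcctType, Balance} is {AcctNo, AcctType, Balance, Branch, BranchCity, OfficerID}, the whole schema; {AcctNo, AcctType, Balance} is a candidate key.
Closure of {AcctType, Balance, Branch} is {AcctNo, AcctType, Balance, Branch, BranchCity, OfficerID}, the whole schema; {AcctType, Balance, Branch} is a candidate key.
These are minimal and exhaustive — every other superkey contains one of them.

{AcctNo, AcctType, Balance}, {AcctNo, OfficerID}, {AcctType, Balance, Branch}, {Branch, OfficerID}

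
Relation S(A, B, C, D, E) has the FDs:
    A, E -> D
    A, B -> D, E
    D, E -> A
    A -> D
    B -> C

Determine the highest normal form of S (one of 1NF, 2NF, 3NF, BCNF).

Candidate keys: {A, B}, {B, D, E}. Prime attributes: {A, B, D, E}.
For A, E -> D we have {A, E}⁺ = {A, D, E}; {A, E} is not a superkey, so BCNF fails.
B -> C determines the non-prime attribute {C} from a non-superkey — 3NF is violated.
Since {B} ⊂ {A, B} and {B}⁺ ⊇ {C} with {C} non-prime, there is a partial dependency; 2NF fails.

1NF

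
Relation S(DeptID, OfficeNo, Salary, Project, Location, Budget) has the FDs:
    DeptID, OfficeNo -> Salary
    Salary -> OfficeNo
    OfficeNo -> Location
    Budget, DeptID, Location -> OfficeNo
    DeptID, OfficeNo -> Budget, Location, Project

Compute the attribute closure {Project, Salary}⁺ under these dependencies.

Start with {Project, Salary}.
Salary -> OfficeNo applies; add {OfficeNo} → now {OfficeNo, Project, Salary}.
OfficeNo -> Location applies; add {Location} → now {Location, OfficeNo, Project, Salary}.
No further FD applies.

{Location, OfficeNo, Project, Salary}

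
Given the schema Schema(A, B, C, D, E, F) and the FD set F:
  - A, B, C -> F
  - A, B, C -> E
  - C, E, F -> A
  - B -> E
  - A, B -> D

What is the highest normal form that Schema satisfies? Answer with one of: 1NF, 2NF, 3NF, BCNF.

Candidate keys: {A, B, C}, {B, C, F}. Prime attributes: {A, B, C, F}.
For C, E, F -> A we have {C, E, F}⁺ = {A, C, E, F}; {C, E, F} is not a superkey, so BCNF fails.
B -> E determines the non-prime attribute {E} from a non-superkey — 3NF is violated.
Since {B} ⊂ {A, B, C} and {B}⁺ ⊇ {E} with {E} non-prime, there is a partial dependency; 2NF fails.

1NF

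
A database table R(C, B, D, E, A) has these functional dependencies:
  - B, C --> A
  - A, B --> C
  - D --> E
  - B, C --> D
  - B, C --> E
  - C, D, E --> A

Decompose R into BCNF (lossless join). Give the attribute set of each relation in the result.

Candidate keys of the original relation: {A, B}, {B, C}.
{A, B, C, D, E}: {D} determines {D, E} here but is not a superkey — split on D --> E, giving {D, E} and {A, B, C, D}.
{D, E}: every determinant is a superkey — BCNF.
{A, B, C, D}: {C, D} determines {A, C, D} here but is not a superkey — split on C, D --> A, giving {A, C, D} and {B, C, D}.
{A, C, D}: every determinant is a superkey — BCNF.
{B, C, D}: every determinant is a superkey — BCNF.

{A, C, D}; {B, C, D}; {D, E}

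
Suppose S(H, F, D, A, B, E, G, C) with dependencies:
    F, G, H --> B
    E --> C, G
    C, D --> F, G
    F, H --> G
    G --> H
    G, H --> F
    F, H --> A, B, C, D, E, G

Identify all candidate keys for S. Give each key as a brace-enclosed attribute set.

{E} is a candidate key since {E}⁺ = {A, B, C, D, E, F, G, H} covers every attribute.
{G} is a candidate key since {G}⁺ = {A, B, C, D, E, F, G, H} covers every attribute.
{C, D} is a candidate key since {C, D}⁺ = {A, B, C, D, E, F, G, H} covers every attribute.
{F, H} is a candidate key since {F, H}⁺ = {A, B, C, D, E, F, G, H} covers every attribute.
Any other superkey properly contains one of these, so there are no further candidate keys.

{C, D}, {E}, {F, H}, {G}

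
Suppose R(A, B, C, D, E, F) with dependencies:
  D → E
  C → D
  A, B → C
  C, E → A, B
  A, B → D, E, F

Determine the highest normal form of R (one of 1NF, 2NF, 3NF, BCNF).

2NF

Candidate keys: {A, B}, {C}. Prime attributes: {A, B, C}.
D → E: {D}⁺ = {D, E}, which is not all of the attributes, so the left side is not a superkey — BCNF is violated.
D → E determines the non-prime attribute {E} from a non-superkey — 3NF is violated.
No non-prime attribute depends on a proper subset of any candidate key, so 2NF holds.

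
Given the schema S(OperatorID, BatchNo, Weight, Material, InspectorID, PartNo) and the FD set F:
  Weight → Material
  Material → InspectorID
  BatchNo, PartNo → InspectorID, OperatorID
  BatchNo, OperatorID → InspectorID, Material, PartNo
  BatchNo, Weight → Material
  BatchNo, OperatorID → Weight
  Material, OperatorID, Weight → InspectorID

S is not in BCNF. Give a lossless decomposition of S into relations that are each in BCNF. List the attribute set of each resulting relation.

Candidate keys of the original relation: {BatchNo, OperatorID}, {BatchNo, PartNo}.
{BatchNo, InspectorID, Material, OperatorID, PartNo, Weight}: {Weight} determines {InspectorID, Material, Weight} here but is not a superkey — split on Weight → InspectorID, Material, giving {InspectorID, Material, Weight} and {BatchNo, OperatorID, PartNo, Weight}.
{InspectorID, Material, Weight}: {Material} determines {InspectorID, Material} here but is not a superkey — split on Material → InspectorID, giving {InspectorID, Material} and {Material, Weight}.
{InspectorID, Material}: every determinant is a superkey — BCNF.
{Material, Weight}: every determinant is a superkey — BCNF.
{BatchNo, OperatorID, PartNo, Weight}: every determinant is a superkey — BCNF.

{BatchNo, OperatorID, PartNo, Weight}; {InspectorID, Material}; {Material, Weight}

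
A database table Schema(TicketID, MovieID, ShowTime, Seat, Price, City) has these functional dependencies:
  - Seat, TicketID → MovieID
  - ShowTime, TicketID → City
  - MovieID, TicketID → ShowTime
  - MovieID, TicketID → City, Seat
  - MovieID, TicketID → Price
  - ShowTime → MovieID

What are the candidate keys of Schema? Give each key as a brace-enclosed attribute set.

{MovieID, TicketID}, {Seat, TicketID}, {ShowTime, TicketID}

No FD produces {TicketID}, so it must be in every candidate key.
{MovieID, TicketID}⁺ = {City, MovieID, Price, Seat, ShowTime, TicketID}, which is every attribute, so {MovieID, TicketID} is a candidate key.
{Seat, TicketID}⁺ = {City, MovieID, Price, Seat, ShowTime, TicketID}, which is every attribute, so {Seat, TicketID} is a candidate key.
{ShowTime, TicketID}⁺ = {City, MovieID, Price, Seat, ShowTime, TicketID}, which is every attribute, so {ShowTime, TicketID} is a candidate key.
No proper subset of any of these is a key, and no other minimal superkey exists.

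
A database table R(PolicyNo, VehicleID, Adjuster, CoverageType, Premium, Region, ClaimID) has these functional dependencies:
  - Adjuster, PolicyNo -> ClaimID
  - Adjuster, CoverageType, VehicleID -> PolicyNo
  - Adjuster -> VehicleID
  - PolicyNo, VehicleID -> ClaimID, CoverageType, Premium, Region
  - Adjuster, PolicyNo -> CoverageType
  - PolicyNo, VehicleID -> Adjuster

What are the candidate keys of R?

{Adjuster, CoverageType}, {Adjuster, PolicyNo}, {PolicyNo, VehicleID}

{Adjuster, CoverageType} is a candidate key since {Adjuster, CoverageType}⁺ = {Adjuster, ClaimID, CoverageType, PolicyNo, Premium, Region, VehicleID} covers every attribute.
{Adjuster, PolicyNo} is a candidate key since {Adjuster, PolicyNo}⁺ = {Adjuster, ClaimID, CoverageType, PolicyNo, Premium, Region, VehicleID} covers every attribute.
{PolicyNo, VehicleID} is a candidate key since {PolicyNo, VehicleID}⁺ = {Adjuster, ClaimID, CoverageType, PolicyNo, Premium, Region, VehicleID} covers every attribute.
No proper subset of any of these is a key, and no other minimal superkey exists.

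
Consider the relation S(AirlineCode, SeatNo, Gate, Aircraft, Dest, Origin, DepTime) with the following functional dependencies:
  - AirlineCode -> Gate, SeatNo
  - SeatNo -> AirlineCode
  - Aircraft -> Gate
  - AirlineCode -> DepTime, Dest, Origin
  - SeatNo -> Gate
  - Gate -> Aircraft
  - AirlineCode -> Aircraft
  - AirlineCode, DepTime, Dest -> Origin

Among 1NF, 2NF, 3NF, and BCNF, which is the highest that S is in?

2NF

Candidate keys: {AirlineCode}, {SeatNo}. Prime attributes: {AirlineCode, SeatNo}.
Aircraft -> Gate: {Aircraft}⁺ = {Aircraft, Gate}, which is not all of the attributes, so the left side is not a superkey — BCNF is violated.
Aircraft -> Gate has non-prime {Gate} on the right and a non-superkey on the left, so 3NF fails.
With only single-attribute keys there can be no partial dependency, so 2NF holds.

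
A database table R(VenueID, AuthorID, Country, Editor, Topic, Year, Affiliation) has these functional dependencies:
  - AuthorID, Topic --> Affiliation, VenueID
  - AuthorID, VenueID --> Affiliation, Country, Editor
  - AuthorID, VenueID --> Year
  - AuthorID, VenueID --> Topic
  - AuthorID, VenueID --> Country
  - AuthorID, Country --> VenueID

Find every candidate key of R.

{AuthorID, Country}, {AuthorID, Topic}, {AuthorID, VenueID}

Attributes never on any right-hand side: {AuthorID} — every candidate key must contain it.
{AuthorID, Country} is a candidate key since {AuthorID, Country}⁺ = {Affiliation, AuthorID, Country, Editor, Topic, VenueID, Year} covers every attribute.
{AuthorID, Topic} is a candidate key since {AuthorID, Topic}⁺ = {Affiliation, AuthorID, Country, Editor, Topic, VenueID, Year} covers every attribute.
{AuthorID, VenueID} is a candidate key since {AuthorID, VenueID}⁺ = {Affiliation, AuthorID, Country, Editor, Topic, VenueID, Year} covers every attribute.
No proper subset of any of these is a key, and no other minimal superkey exists.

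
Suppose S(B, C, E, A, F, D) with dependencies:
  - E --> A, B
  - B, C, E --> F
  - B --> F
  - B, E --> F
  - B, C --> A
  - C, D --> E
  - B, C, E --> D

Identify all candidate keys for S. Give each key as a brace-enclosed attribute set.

{C, D}, {C, E}

{C} never appears on the right of any FD, so every key must include it.
{C, D} is a candidate key since {C, D}⁺ = {A, B, C, D, E, F} covers every attribute.
{C, E} is a candidate key since {C, E}⁺ = {A, B, C, D, E, F} covers every attribute.
Any other superkey properly contains one of these, so there are no further candidate keys.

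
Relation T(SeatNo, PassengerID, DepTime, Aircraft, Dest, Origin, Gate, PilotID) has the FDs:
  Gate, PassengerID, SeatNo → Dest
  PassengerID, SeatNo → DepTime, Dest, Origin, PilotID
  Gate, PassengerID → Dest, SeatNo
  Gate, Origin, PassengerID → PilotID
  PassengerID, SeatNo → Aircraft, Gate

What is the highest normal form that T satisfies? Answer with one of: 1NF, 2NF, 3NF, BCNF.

BCNF

Candidate keys: {Gate, PassengerID}, {PassengerID, SeatNo}. Prime attributes: {Gate, PassengerID, SeatNo}.
The left-hand side of every FD is a superkey, so BCNF is satisfied.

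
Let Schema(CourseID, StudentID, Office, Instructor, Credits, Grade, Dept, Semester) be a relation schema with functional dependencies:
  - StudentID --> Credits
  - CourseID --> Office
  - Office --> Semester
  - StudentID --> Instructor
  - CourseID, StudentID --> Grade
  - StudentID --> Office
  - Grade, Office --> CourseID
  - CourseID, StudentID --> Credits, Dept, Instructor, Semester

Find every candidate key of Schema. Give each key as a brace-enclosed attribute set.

{CourseID, StudentID}, {Grade, StudentID}

Attributes never on any right-hand side: {StudentID} — every candidate key must contain it.
Closure of {CourseID, StudentID} is {CourseID, Credits, Dept, Grade, Instructor, Office, Semester, StudentID}, the whole schema; {CourseID, StudentID} is a candidate key.
Closure of {Grade, StudentID} is {CourseID, Credits, Dept, Grade, Instructor, Office, Semester, StudentID}, the whole schema; {Grade, StudentID} is a candidate key.
No proper subset of any of these is a key, and no other minimal superkey exists.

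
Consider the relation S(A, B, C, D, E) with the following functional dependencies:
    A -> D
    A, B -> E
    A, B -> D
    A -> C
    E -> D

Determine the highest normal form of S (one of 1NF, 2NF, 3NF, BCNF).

1NF

Candidate key: {A, B}. Prime attributes: {A, B}.
A -> D: {A}⁺ = {A, C, D}, which is not all of the attributes, so the left side is not a superkey — BCNF is violated.
A -> D determines the non-prime attribute {D} from a non-superkey — 3NF is violated.
{A} is a proper subset of the key {A, B}, and {A}⁺ contains the non-prime attributes {C, D} — a partial dependency, so 2NF is violated.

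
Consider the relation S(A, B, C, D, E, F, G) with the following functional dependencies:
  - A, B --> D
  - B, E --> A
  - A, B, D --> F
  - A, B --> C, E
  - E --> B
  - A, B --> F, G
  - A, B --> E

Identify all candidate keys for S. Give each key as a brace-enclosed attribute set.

{E} is a candidate key since {E}⁺ = {A, B, C, D, E, F, G} covers every attribute.
{A, B} is a candidate key since {A, B}⁺ = {A, B, C, D, E, F, G} covers every attribute.
No proper subset of any of these is a key, and no other minimal superkey exists.

{A, B}, {E}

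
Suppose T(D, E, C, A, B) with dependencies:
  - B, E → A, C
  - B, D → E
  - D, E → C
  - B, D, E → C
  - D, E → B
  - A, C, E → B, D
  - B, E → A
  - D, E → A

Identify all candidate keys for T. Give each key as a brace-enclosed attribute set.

{A, C, E}, {B, D}, {B, E}, {D, E}

Closure of {B, D} is {A, B, C, D, E}, the whole schema; {B, D} is a candidate key.
Closure of {B, E} is {A, B, C, D, E}, the whole schema; {B, E} is a candidate key.
Closure of {D, E} is {A, B, C, D, E}, the whole schema; {D, E} is a candidate key.
Closure of {A, C, E} is {A, B, C, D, E}, the whole schema; {A, C, E} is a candidate key.
These are minimal and exhaustive — every other superkey contains one of them.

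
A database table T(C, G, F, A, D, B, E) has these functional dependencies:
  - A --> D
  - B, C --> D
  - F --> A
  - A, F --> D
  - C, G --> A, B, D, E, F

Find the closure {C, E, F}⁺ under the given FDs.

{A, C, D, E, F}

Start with {C, E, F}.
F --> A applies; add {A} → now {A, C, E, F}.
A, F --> D applies; add {D} → now {A, C, D, E, F}.
No further FD applies.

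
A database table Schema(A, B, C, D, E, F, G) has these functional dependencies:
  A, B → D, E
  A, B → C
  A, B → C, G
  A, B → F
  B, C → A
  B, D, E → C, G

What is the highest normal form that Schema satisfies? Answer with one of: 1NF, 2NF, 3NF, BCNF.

BCNF

Candidate keys: {A, B}, {B, C}, {B, D, E}. Prime attributes: {A, B, C, D, E}.
The left-hand side of every FD is a superkey, so BCNF is satisfied.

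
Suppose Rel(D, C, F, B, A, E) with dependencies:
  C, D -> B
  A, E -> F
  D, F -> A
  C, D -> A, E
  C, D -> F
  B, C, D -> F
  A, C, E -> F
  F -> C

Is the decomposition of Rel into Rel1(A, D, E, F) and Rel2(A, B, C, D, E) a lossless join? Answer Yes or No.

Rel1 ∩ Rel2 = {A, D, E}; its closure under F is {A, B, C, D, E, F}.
This includes all of Rel1, so the common attributes are a superkey of Rel1 — the join is lossless.

Yes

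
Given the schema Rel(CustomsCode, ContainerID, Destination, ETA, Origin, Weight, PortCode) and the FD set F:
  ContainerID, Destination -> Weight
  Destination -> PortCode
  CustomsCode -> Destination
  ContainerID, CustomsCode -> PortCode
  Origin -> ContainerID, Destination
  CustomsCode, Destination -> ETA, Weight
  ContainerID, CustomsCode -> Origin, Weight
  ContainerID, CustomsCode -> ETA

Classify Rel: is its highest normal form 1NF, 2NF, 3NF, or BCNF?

1NF

Candidate keys: {ContainerID, CustomsCode}, {CustomsCode, Origin}. Prime attributes: {ContainerID, CustomsCode, Origin}.
For ContainerID, Destination -> Weight we have {ContainerID, Destination}⁺ = {ContainerID, Destination, PortCode, Weight}; {ContainerID, Destination} is not a superkey, so BCNF fails.
Because {Weight} is non-prime and the left side of ContainerID, Destination -> Weight is not a superkey, the relation is not in 3NF.
Since {CustomsCode} ⊂ {ContainerID, CustomsCode} and {CustomsCode}⁺ ⊇ {Destination, ETA, PortCode, Weight} with {Destination, ETA, PortCode, Weight} non-prime, there is a partial dependency; 2NF fails.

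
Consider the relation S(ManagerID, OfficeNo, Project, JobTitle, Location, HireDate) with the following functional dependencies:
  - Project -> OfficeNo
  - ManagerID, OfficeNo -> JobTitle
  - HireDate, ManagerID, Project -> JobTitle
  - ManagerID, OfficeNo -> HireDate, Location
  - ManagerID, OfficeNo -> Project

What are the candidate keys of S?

{ManagerID, OfficeNo}, {ManagerID, Project}

No FD produces {ManagerID}, so it must be in every candidate key.
{ManagerID, OfficeNo}⁺ = {HireDate, JobTitle, Location, ManagerID, OfficeNo, Project} — all of the relation — so {ManagerID, OfficeNo} is a candidate key.
{ManagerID, Project}⁺ = {HireDate, JobTitle, Location, ManagerID, OfficeNo, Project} — all of the relation — so {ManagerID, Project} is a candidate key.
These are minimal and exhaustive — every other superkey contains one of them.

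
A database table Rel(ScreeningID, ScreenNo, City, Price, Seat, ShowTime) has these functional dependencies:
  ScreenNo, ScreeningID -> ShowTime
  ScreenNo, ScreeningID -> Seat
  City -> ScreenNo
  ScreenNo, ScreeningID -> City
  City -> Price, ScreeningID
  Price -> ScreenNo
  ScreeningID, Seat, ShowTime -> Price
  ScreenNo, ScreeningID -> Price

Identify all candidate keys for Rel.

{City}⁺ = {City, Price, ScreenNo, ScreeningID, Seat, ShowTime} — all of the relation — so {City} is a candidate key.
{Price, ScreeningID}⁺ = {City, Price, ScreenNo, ScreeningID, Seat, ShowTime} — all of the relation — so {Price, ScreeningID} is a candidate key.
{ScreenNo, ScreeningID}⁺ = {City, Price, ScreenNo, ScreeningID, Seat, ShowTime} — all of the relation — so {ScreenNo, ScreeningID} is a candidate key.
{ScreeningID, Seat, ShowTime}⁺ = {City, Price, ScreenNo, ScreeningID, Seat, ShowTime} — all of the relation — so {ScreeningID, Seat, ShowTime} is a candidate key.
These are minimal and exhaustive — every other superkey contains one of them.

{City}, {Price, ScreeningID}, {ScreenNo, ScreeningID}, {ScreeningID, Seat, ShowTime}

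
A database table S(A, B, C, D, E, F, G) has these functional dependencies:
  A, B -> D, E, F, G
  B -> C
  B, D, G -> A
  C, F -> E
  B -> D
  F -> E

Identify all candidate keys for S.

{A, B}, {B, G}

{B} never appears on the right of any FD, so every key must include it.
{A, B} is a candidate key since {A, B}⁺ = {A, B, C, D, E, F, G} covers every attribute.
{B, G} is a candidate key since {B, G}⁺ = {A, B, C, D, E, F, G} covers every attribute.
Any other superkey properly contains one of these, so there are no further candidate keys.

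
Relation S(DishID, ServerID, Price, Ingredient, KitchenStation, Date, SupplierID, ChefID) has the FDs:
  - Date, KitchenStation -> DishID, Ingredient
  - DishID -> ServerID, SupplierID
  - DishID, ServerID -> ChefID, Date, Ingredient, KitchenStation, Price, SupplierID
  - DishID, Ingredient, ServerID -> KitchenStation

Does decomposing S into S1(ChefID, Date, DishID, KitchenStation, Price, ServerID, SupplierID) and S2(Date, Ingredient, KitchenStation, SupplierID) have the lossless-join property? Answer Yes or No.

S1 ∩ S2 = {Date, KitchenStation, SupplierID}; its closure under F is {ChefID, Date, DishID, Ingredient, KitchenStation, Price, ServerID, SupplierID}.
S1 is contained in that closure, so S1 ∩ S2 -> S1 holds and the join is lossless.

Yes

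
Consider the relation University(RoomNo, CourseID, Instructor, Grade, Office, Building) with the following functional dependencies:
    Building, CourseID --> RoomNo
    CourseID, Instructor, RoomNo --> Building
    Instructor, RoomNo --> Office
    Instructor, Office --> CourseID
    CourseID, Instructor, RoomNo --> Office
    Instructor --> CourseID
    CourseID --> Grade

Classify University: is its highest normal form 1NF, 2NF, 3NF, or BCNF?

1NF

Candidate keys: {Building, Instructor}, {Instructor, RoomNo}. Prime attributes: {Building, Instructor, RoomNo}.
Building, CourseID --> RoomNo breaks BCNF: {Building, CourseID}⁺ = {Building, CourseID, Grade, RoomNo}, so {Building, CourseID} is not a superkey.
Instructor, Office --> CourseID determines the non-prime attribute {CourseID} from a non-superkey — 3NF is violated.
Since {Instructor} ⊂ {Building, Instructor} and {Instructor}⁺ ⊇ {CourseID, Grade} with {CourseID, Grade} non-prime, there is a partial dependency; 2NF fails.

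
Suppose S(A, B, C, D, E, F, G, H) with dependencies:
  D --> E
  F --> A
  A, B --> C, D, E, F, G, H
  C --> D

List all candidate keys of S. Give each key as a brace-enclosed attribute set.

{A, B}, {B, F}

{B} never appears on the right of any FD, so every key must include it.
{A, B} is a candidate key since {A, B}⁺ = {A, B, C, D, E, F, G, H} covers every attribute.
{B, F} is a candidate key since {B, F}⁺ = {A, B, C, D, E, F, G, H} covers every attribute.
No proper subset of any of these is a key, and no other minimal superkey exists.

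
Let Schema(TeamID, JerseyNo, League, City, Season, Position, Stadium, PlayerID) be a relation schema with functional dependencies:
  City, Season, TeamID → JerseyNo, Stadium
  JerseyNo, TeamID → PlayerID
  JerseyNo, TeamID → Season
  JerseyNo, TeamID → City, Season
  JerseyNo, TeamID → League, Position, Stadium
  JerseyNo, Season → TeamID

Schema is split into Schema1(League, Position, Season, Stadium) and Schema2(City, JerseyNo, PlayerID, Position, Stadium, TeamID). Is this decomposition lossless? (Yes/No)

No

Common attributes: {Position, Stadium}; their closure is {Position, Stadium}.
The closure covers neither Schema1 nor Schema2 entirely; the join is not lossless.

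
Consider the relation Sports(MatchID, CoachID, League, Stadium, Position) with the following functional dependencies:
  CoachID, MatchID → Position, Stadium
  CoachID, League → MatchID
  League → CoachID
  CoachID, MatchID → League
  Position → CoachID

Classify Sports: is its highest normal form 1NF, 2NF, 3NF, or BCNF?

Candidate keys: {CoachID, MatchID}, {League}, {MatchID, Position}. Prime attributes: {CoachID, League, MatchID, Position}.
Position → CoachID breaks BCNF: {Position}⁺ = {CoachID, Position}, so {Position} is not a superkey.
Its right-hand attributes {CoachID} are all prime, as are those of every other non-superkey FD — the relation is in 3NF.

3NF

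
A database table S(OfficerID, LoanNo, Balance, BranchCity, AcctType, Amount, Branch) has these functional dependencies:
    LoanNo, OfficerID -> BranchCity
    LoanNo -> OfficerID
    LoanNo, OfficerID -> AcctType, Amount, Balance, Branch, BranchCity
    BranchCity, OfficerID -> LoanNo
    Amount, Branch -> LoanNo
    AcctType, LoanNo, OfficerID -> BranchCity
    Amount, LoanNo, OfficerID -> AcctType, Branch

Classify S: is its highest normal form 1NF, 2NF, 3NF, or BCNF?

BCNF

Candidate keys: {Amount, Branch}, {BranchCity, OfficerID}, {LoanNo}. Prime attributes: {Amount, Branch, BranchCity, LoanNo, OfficerID}.
Each dependency's left side is a superkey — BCNF holds.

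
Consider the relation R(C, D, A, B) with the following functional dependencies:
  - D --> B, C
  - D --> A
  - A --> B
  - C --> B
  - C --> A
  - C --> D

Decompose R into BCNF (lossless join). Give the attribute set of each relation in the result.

{A, B}; {A, C, D}

Candidate keys of the original relation: {C}, {D}.
Within {A, B, C, D}: {A}⁺ ∩ {A, B, C, D} = {A, B}, not the whole set, so A --> B violates BCNF; decompose into {A, B} and {A, C, D}.
{A, B} is in BCNF.
{A, C, D} is in BCNF.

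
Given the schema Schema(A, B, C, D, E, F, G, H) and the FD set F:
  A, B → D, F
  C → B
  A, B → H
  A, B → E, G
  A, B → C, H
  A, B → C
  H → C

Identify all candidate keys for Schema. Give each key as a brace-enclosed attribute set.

Attributes never on any right-hand side: {A} — every candidate key must contain it.
{A, B}⁺ = {A, B, C, D, E, F, G, H} — all of the relation — so {A, B} is a candidate key.
{A, C}⁺ = {A, B, C, D, E, F, G, H} — all of the relation — so {A, C} is a candidate key.
{A, H}⁺ = {A, B, C, D, E, F, G, H} — all of the relation — so {A, H} is a candidate key.
No proper subset of any of these is a key, and no other minimal superkey exists.

{A, B}, {A, C}, {A, H}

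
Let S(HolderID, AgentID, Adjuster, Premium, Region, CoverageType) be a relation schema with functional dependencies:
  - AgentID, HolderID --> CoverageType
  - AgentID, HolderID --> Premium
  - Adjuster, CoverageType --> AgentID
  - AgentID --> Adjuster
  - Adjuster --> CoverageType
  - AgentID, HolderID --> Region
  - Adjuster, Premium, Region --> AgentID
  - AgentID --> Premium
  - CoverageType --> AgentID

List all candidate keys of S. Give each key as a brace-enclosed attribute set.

{Adjuster, HolderID}, {AgentID, HolderID}, {CoverageType, HolderID}

Attributes never on any right-hand side: {HolderID} — every candidate key must contain it.
{Adjuster, HolderID} is a candidate key since {Adjuster, HolderID}⁺ = {Adjuster, AgentID, CoverageType, HolderID, Premium, Region} covers every attribute.
{AgentID, HolderID} is a candidate key since {AgentID, HolderID}⁺ = {Adjuster, AgentID, CoverageType, HolderID, Premium, Region} covers every attribute.
{CoverageType, HolderID} is a candidate key since {CoverageType, HolderID}⁺ = {Adjuster, AgentID, CoverageType, HolderID, Premium, Region} covers every attribute.
No proper subset of any of these is a key, and no other minimal superkey exists.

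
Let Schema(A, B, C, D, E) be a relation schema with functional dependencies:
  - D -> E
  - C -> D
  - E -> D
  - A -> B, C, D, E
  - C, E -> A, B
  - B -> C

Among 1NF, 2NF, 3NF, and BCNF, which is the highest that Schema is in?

Candidate keys: {A}, {B}, {C}. Prime attributes: {A, B, C}.
D -> E breaks BCNF: {D}⁺ = {D, E}, so {D} is not a superkey.
Because {E} is non-prime and the left side of D -> E is not a superkey, the relation is not in 3NF.
Every candidate key is a single attribute, so no partial dependency is possible; 2NF holds.

2NF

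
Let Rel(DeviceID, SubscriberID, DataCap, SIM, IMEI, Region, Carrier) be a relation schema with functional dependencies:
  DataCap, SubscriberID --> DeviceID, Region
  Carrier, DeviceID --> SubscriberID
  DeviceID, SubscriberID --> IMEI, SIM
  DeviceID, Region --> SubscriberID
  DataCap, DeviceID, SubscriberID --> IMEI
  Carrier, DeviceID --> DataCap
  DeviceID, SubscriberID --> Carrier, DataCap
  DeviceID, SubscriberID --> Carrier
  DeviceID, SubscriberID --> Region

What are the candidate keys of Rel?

{Carrier, DeviceID}⁺ = {Carrier, DataCap, DeviceID, IMEI, Region, SIM, SubscriberID} — all of the relation — so {Carrier, DeviceID} is a candidate key.
{DataCap, SubscriberID}⁺ = {Carrier, DataCap, DeviceID, IMEI, Region, SIM, SubscriberID} — all of the relation — so {DataCap, SubscriberID} is a candidate key.
{DeviceID, Region}⁺ = {Carrier, DataCap, DeviceID, IMEI, Region, SIM, SubscriberID} — all of the relation — so {DeviceID, Region} is a candidate key.
{DeviceID, SubscriberID}⁺ = {Carrier, DataCap, DeviceID, IMEI, Region, SIM, SubscriberID} — all of the relation — so {DeviceID, SubscriberID} is a candidate key.
These are minimal and exhaustive — every other superkey contains one of them.

{Carrier, DeviceID}, {DataCap, SubscriberID}, {DeviceID, Region}, {DeviceID, SubscriberID}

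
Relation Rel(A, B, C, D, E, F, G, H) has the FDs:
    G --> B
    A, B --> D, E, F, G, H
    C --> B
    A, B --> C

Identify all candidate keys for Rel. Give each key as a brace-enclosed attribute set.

{A, B}, {A, C}, {A, G}

{A} never appears on the right of any FD, so every key must include it.
{A, B}⁺ = {A, B, C, D, E, F, G, H} — all of the relation — so {A, B} is a candidate key.
{A, C}⁺ = {A, B, C, D, E, F, G, H} — all of the relation — so {A, C} is a candidate key.
{A, G}⁺ = {A, B, C, D, E, F, G, H} — all of the relation — so {A, G} is a candidate key.
These are minimal and exhaustive — every other superkey contains one of them.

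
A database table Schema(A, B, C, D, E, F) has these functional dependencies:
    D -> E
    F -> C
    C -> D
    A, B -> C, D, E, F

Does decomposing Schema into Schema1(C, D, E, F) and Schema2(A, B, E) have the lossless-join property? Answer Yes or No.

Common attributes: {E}; their closure is {E}.
Neither Schema1 nor Schema2 is contained in that closure, so the decomposition is lossy.

No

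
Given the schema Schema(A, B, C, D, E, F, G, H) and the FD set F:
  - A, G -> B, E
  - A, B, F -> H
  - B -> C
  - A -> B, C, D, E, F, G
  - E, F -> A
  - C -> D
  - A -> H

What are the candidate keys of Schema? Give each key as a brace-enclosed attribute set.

{A} is a candidate key since {A}⁺ = {A, B, C, D, E, F, G, H} covers every attribute.
{E, F} is a candidate key since {E, F}⁺ = {A, B, C, D, E, F, G, H} covers every attribute.
Any other superkey properly contains one of these, so there are no further candidate keys.

{A}, {E, F}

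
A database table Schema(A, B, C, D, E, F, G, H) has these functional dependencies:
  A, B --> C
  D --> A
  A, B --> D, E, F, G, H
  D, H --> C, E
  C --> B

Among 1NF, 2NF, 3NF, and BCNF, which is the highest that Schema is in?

Candidate keys: {A, B}, {A, C}, {B, D}, {C, D}, {D, H}. Prime attributes: {A, B, C, D, H}.
D --> A breaks BCNF: {D}⁺ = {A, D}, so {D} is not a superkey.
But every attribute on its right side ({A}) is prime, and the same holds for every other non-superkey FD, so 3NF still holds.

3NF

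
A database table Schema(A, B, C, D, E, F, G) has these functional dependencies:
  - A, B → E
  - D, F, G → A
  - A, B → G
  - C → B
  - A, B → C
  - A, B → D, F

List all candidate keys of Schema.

{A, B}, {A, C}, {B, D, F, G}, {C, D, F, G}

Closure of {A, B} is {A, B, C, D, E, F, G}, the whole schema; {A, B} is a candidate key.
Closure of {A, C} is {A, B, C, D, E, F, G}, the whole schema; {A, C} is a candidate key.
Closure of {B, D, F, G} is {A, B, C, D, E, F, G}, the whole schema; {B, D, F, G} is a candidate key.
Closure of {C, D, F, G} is {A, B, C, D, E, F, G}, the whole schema; {C, D, F, G} is a candidate key.
Any other superkey properly contains one of these, so there are no further candidate keys.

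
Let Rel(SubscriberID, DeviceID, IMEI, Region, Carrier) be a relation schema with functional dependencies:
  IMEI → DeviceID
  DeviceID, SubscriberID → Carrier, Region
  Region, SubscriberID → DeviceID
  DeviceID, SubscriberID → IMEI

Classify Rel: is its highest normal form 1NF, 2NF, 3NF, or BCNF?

3NF

Candidate keys: {DeviceID, SubscriberID}, {IMEI, SubscriberID}, {Region, SubscriberID}. Prime attributes: {DeviceID, IMEI, Region, SubscriberID}.
IMEI → DeviceID breaks BCNF: {IMEI}⁺ = {DeviceID, IMEI}, so {IMEI} is not a superkey.
Its right-hand attributes {DeviceID} are all prime, as are those of every other non-superkey FD — the relation is in 3NF.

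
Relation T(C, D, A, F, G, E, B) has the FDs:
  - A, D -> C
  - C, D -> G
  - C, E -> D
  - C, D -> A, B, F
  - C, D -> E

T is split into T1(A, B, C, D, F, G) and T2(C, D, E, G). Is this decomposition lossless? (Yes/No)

Common attributes: {C, D, G}; their closure is {A, B, C, D, E, F, G}.
This includes all of T1, so the common attributes are a superkey of T1 — the join is lossless.

Yes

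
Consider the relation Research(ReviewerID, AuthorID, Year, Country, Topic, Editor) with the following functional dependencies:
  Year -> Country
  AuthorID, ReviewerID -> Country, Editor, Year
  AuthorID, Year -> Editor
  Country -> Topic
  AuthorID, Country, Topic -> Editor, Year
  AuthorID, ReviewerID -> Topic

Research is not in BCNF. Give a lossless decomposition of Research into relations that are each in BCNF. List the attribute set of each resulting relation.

Candidate key of the original relation: {AuthorID, ReviewerID}.
{AuthorID, Country, Editor, ReviewerID, Topic, Year}: {Year} determines {Country, Topic, Year} here but is not a superkey — split on Year -> Country, Topic, giving {Country, Topic, Year} and {AuthorID, Editor, ReviewerID, Year}.
{Country, Topic, Year}: {Country} determines {Country, Topic} here but is not a superkey — split on Country -> Topic, giving {Country, Topic} and {Country, Year}.
{Country, Topic} is in BCNF.
{Country, Year} is in BCNF.
{AuthorID, Editor, ReviewerID, Year}: {AuthorID, Year} determines {AuthorID, Editor, Year} here but is not a superkey — split on AuthorID, Year -> Editor, giving {AuthorID, Editor, Year} and {AuthorID, ReviewerID, Year}.
{AuthorID, Editor, Year} is in BCNF.
{AuthorID, ReviewerID, Year} is in BCNF.

{AuthorID, Editor, Year}; {AuthorID, ReviewerID, Year}; {Country, Topic}; {Country, Year}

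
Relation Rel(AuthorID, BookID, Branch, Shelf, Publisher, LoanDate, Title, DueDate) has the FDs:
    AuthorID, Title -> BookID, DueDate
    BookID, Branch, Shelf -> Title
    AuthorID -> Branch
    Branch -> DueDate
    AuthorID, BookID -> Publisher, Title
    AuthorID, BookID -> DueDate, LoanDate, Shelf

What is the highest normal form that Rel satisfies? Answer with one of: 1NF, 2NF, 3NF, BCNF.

1NF

Candidate keys: {AuthorID, BookID}, {AuthorID, Title}. Prime attributes: {AuthorID, BookID, Title}.
For BookID, Branch, Shelf -> Title we have {BookID, Branch, Shelf}⁺ = {BookID, Branch, DueDate, Shelf, Title}; {BookID, Branch, Shelf} is not a superkey, so BCNF fails.
AuthorID -> Branch determines the non-prime attribute {Branch} from a non-superkey — 3NF is violated.
{AuthorID} is a proper subset of the key {AuthorID, BookID}, and {AuthorID}⁺ contains the non-prime attributes {Branch, DueDate} — a partial dependency, so 2NF is violated.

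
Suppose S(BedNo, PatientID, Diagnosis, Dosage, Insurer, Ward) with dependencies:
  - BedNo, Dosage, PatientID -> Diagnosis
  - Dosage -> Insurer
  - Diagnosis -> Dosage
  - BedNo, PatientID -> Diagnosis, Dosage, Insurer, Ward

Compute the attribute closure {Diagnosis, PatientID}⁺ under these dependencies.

Start with {Diagnosis, PatientID}.
Diagnosis -> Dosage applies; add {Dosage} → now {Diagnosis, Dosage, PatientID}.
Dosage -> Insurer applies; add {Insurer} → now {Diagnosis, Dosage, Insurer, PatientID}.
No further FD applies.

{Diagnosis, Dosage, Insurer, PatientID}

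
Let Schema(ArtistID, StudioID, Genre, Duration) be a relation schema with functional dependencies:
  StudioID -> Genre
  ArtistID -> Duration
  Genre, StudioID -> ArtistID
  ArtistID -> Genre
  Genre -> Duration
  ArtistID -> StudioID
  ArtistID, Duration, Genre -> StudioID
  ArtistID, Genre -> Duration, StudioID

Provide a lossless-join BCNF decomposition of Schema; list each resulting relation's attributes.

{ArtistID, Genre, StudioID}; {Duration, Genre}

Candidate keys of the original relation: {ArtistID}, {StudioID}.
{ArtistID, Duration, Genre, StudioID}: {Genre} determines {Duration, Genre} here but is not a superkey — split on Genre -> Duration, giving {Duration, Genre} and {ArtistID, Genre, StudioID}.
{Duration, Genre} has no BCNF violation.
{ArtistID, Genre, StudioID} has no BCNF violation.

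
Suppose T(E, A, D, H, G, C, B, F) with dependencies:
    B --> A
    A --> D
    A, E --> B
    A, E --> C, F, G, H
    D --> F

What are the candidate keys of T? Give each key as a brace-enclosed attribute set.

{A, E}, {B, E}

{E} never appears on the right of any FD, so every key must include it.
{A, E}⁺ = {A, B, C, D, E, F, G, H}, which is every attribute, so {A, E} is a candidate key.
{B, E}⁺ = {A, B, C, D, E, F, G, H}, which is every attribute, so {B, E} is a candidate key.
No proper subset of any of these is a key, and no other minimal superkey exists.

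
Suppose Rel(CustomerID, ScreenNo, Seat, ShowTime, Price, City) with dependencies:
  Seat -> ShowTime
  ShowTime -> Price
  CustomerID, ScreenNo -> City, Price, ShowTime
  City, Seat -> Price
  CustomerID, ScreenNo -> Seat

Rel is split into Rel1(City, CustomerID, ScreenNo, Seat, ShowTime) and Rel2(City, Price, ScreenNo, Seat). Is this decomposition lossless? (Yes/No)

The shared attributes are {City, ScreenNo, Seat} and {City, ScreenNo, Seat}⁺ = {City, Price, ScreenNo, Seat, ShowTime}.
Rel2 is contained in that closure, so Rel1 ∩ Rel2 -> Rel2 holds and the join is lossless.

Yes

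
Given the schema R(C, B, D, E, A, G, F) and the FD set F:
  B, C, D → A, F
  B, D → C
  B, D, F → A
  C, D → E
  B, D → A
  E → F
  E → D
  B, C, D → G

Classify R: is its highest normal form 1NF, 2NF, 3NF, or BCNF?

Candidate keys: {B, D}, {B, E}. Prime attributes: {B, D, E}.
For C, D → E we have {C, D}⁺ = {C, D, E, F}; {C, D} is not a superkey, so BCNF fails.
E → F determines the non-prime attribute {F} from a non-superkey — 3NF is violated.
{E} is a proper subset of the key {B, E}, and {E}⁺ contains the non-prime attribute {F} — a partial dependency, so 2NF is violated.

1NF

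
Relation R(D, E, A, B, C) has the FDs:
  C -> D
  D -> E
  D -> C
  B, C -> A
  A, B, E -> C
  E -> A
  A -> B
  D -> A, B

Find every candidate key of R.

{C} is a candidate key since {C}⁺ = {A, B, C, D, E} covers every attribute.
{D} is a candidate key since {D}⁺ = {A, B, C, D, E} covers every attribute.
{E} is a candidate key since {E}⁺ = {A, B, C, D, E} covers every attribute.
These are minimal and exhaustive — every other superkey contains one of them.

{C}, {D}, {E}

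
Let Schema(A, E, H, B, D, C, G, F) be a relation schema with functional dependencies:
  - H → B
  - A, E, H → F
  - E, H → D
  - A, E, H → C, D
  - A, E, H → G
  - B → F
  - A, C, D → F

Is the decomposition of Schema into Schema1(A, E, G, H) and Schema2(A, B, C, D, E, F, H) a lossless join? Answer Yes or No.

The shared attributes are {A, E, H} and {A, E, H}⁺ = {A, B, C, D, E, F, G, H}.
Schema1 is contained in that closure, so Schema1 ∩ Schema2 → Schema1 holds and the join is lossless.

Yes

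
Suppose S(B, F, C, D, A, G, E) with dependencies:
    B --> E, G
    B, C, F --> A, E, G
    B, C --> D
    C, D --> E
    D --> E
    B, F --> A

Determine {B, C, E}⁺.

{B, C, D, E, G}

Start with {B, C, E}.
B --> E, G applies; add {G} → now {B, C, E, G}.
B, C --> D applies; add {D} → now {B, C, D, E, G}.
No further FD applies.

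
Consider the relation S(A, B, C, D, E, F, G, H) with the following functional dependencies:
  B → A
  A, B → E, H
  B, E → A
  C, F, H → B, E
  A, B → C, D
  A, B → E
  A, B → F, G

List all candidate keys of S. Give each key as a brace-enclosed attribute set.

{B}⁺ = {A, B, C, D, E, F, G, H}, which is every attribute, so {B} is a candidate key.
{C, F, H}⁺ = {A, B, C, D, E, F, G, H}, which is every attribute, so {C, F, H} is a candidate key.
These are minimal and exhaustive — every other superkey contains one of them.

{B}, {C, F, H}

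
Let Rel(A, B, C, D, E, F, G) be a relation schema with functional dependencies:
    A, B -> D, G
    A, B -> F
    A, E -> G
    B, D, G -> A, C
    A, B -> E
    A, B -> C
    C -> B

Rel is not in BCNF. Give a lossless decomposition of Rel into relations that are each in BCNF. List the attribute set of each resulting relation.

Candidate keys of the original relation: {A, B}, {A, C}, {B, D, G}, {C, D, G}.
Within {A, B, C, D, E, F, G}: {A, E}⁺ ∩ {A, B, C, D, E, F, G} = {A, E, G}, not the whole set, so A, E -> G violates BCNF; decompose into {A, E, G} and {A, B, C, D, E, F}.
{A, E, G} has no BCNF violation.
Within {A, B, C, D, E, F}: {C}⁺ ∩ {A, B, C, D, E, F} = {B, C}, not the whole set, so C -> B violates BCNF; decompose into {B, C} and {A, C, D, E, F}.
{B, C} has no BCNF violation.
{A, C, D, E, F} has no BCNF violation.

{A, C, D, E, F}; {A, E, G}; {B, C}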